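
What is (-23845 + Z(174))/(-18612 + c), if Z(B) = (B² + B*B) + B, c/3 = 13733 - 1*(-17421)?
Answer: 36881/74850 ≈ 0.49273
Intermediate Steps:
c = 93462 (c = 3*(13733 - 1*(-17421)) = 3*(13733 + 17421) = 3*31154 = 93462)
Z(B) = B + 2*B² (Z(B) = (B² + B²) + B = 2*B² + B = B + 2*B²)
(-23845 + Z(174))/(-18612 + c) = (-23845 + 174*(1 + 2*174))/(-18612 + 93462) = (-23845 + 174*(1 + 348))/74850 = (-23845 + 174*349)*(1/74850) = (-23845 + 60726)*(1/74850) = 36881*(1/74850) = 36881/74850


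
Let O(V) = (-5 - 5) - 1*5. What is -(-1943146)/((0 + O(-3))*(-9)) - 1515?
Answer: 1738621/135 ≈ 12879.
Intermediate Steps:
O(V) = -15 (O(V) = -10 - 5 = -15)
-(-1943146)/((0 + O(-3))*(-9)) - 1515 = -(-1943146)/((0 - 15)*(-9)) - 1515 = -(-1943146)/((-15*(-9))) - 1515 = -(-1943146)/135 - 1515 = -1286*(-1511/135) - 1515 = 1943146/135 - 1515 = 1738621/135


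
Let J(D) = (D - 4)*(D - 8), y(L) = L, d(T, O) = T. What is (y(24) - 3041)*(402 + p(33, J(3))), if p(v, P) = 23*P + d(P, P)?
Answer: -1574874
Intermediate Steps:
J(D) = (-8 + D)*(-4 + D) (J(D) = (-4 + D)*(-8 + D) = (-8 + D)*(-4 + D))
p(v, P) = 24*P (p(v, P) = 23*P + P = 24*P)
(y(24) - 3041)*(402 + p(33, J(3))) = (24 - 3041)*(402 + 24*(32 + 3² - 12*3)) = -3017*(402 + 24*(32 + 9 - 36)) = -3017*(402 + 24*5) = -3017*(402 + 120) = -3017*522 = -1574874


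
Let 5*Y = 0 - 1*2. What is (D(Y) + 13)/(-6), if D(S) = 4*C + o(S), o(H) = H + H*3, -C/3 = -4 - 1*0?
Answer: -99/10 ≈ -9.9000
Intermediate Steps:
Y = -2/5 (Y = (0 - 1*2)/5 = (0 - 2)/5 = (1/5)*(-2) = -2/5 ≈ -0.40000)
C = 12 (C = -3*(-4 - 1*0) = -3*(-4 + 0) = -3*(-4) = 12)
o(H) = 4*H (o(H) = H + 3*H = 4*H)
D(S) = 48 + 4*S (D(S) = 4*12 + 4*S = 48 + 4*S)
(D(Y) + 13)/(-6) = ((48 + 4*(-2/5)) + 13)/(-6) = -((48 - 8/5) + 13)/6 = -(232/5 + 13)/6 = -1/6*297/5 = -99/10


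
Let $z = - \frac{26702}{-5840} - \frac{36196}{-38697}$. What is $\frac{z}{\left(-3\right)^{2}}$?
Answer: $\frac{622335967}{1016957160} \approx 0.61196$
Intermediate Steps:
$z = \frac{622335967}{112995240}$ ($z = \left(-26702\right) \left(- \frac{1}{5840}\right) - - \frac{36196}{38697} = \frac{13351}{2920} + \frac{36196}{38697} = \frac{622335967}{112995240} \approx 5.5076$)
$\frac{z}{\left(-3\right)^{2}} = \frac{622335967}{112995240 \left(-3\right)^{2}} = \frac{622335967}{112995240 \cdot 9} = \frac{622335967}{112995240} \cdot \frac{1}{9} = \frac{622335967}{1016957160}$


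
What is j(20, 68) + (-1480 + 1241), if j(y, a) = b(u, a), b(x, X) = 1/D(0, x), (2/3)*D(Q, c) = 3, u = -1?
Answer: -2149/9 ≈ -238.78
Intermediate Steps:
D(Q, c) = 9/2 (D(Q, c) = (3/2)*3 = 9/2)
b(x, X) = 2/9 (b(x, X) = 1/(9/2) = 2/9)
j(y, a) = 2/9
j(20, 68) + (-1480 + 1241) = 2/9 + (-1480 + 1241) = 2/9 - 239 = -2149/9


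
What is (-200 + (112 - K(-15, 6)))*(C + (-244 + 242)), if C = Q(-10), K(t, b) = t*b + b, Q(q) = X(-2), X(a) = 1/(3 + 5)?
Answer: 15/2 ≈ 7.5000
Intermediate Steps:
X(a) = 1/8
Q(q) = 1/8
K(t, b) = b + b*t (K(t, b) = b*t + b = b + b*t)
C = 1/8 ≈ 0.12500
(-200 + (112 - K(-15, 6)))*(C + (-244 + 242)) = (-200 + (112 - 6*(1 - 15)))*(1/8 + (-244 + 242)) = (-200 + (112 - 6*(-14)))*(1/8 - 2) = (-200 + (112 - 1*(-84)))*(-15/8) = (-200 + (112 + 84))*(-15/8) = (-200 + 196)*(-15/8) = -4*(-15/8) = 15/2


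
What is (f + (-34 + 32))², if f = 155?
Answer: 23409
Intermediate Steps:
(f + (-34 + 32))² = (155 + (-34 + 32))² = (155 - 2)² = 153² = 23409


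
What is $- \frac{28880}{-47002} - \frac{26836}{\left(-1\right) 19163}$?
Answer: $\frac{907386556}{450349663} \approx 2.0149$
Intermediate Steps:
$- \frac{28880}{-47002} - \frac{26836}{\left(-1\right) 19163} = \left(-28880\right) \left(- \frac{1}{47002}\right) - \frac{26836}{-19163} = \frac{14440}{23501} - - \frac{26836}{19163} = \frac{14440}{23501} + \frac{26836}{19163} = \frac{907386556}{450349663}$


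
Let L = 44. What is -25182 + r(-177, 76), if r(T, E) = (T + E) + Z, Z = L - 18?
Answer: -25257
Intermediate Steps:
Z = 26 (Z = 44 - 18 = 26)
r(T, E) = 26 + E + T (r(T, E) = (T + E) + 26 = (E + T) + 26 = 26 + E + T)
-25182 + r(-177, 76) = -25182 + (26 + 76 - 177) = -25182 - 75 = -25257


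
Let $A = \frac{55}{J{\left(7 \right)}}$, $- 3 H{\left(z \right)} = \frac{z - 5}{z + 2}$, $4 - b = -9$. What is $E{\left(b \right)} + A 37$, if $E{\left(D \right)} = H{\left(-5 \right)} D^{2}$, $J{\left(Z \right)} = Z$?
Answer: $\frac{6485}{63} \approx 102.94$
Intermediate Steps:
$b = 13$ ($b = 4 - -9 = 4 + 9 = 13$)
$H{\left(z \right)} = - \frac{-5 + z}{3 \left(2 + z\right)}$ ($H{\left(z \right)} = - \frac{\left(z - 5\right) \frac{1}{z + 2}}{3} = - \frac{\left(-5 + z\right) \frac{1}{2 + z}}{3} = - \frac{\frac{1}{2 + z} \left(-5 + z\right)}{3} = - \frac{-5 + z}{3 \left(2 + z\right)}$)
$A = \frac{55}{7} \approx 7.8571$
$E{\left(D \right)} = - \frac{10 D^{2}}{9}$ ($E{\left(D \right)} = \frac{5 - -5}{3 \left(2 - 5\right)} D^{2} = \frac{5 + 5}{3 \left(-3\right)} D^{2} = \frac{1}{3} \left(- \frac{1}{3}\right) 10 D^{2} = - \frac{10 D^{2}}{9}$)
$E{\left(b \right)} + A 37 = - \frac{10 \cdot 13^{2}}{9} + \frac{55}{7} \cdot 37 = \left(- \frac{10}{9}\right) 169 + \frac{2035}{7} = - \frac{1690}{9} + \frac{2035}{7} = \frac{6485}{63}$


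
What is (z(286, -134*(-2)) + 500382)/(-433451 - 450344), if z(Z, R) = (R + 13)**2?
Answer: -579343/883795 ≈ -0.65552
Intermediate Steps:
z(Z, R) = (13 + R)**2
(z(286, -134*(-2)) + 500382)/(-433451 - 450344) = ((13 - 134*(-2))**2 + 500382)/(-433451 - 450344) = ((13 + 268)**2 + 500382)/(-883795) = (281**2 + 500382)*(-1/883795) = (78961 + 500382)*(-1/883795) = 579343*(-1/883795) = -579343/883795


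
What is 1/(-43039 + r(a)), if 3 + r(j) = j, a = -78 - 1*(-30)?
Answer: -1/43090 ≈ -2.3207e-5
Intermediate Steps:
a = -48 (a = -78 + 30 = -48)
r(j) = -3 + j
1/(-43039 + r(a)) = 1/(-43039 + (-3 - 48)) = 1/(-43039 - 51) = 1/(-43090) = -1/43090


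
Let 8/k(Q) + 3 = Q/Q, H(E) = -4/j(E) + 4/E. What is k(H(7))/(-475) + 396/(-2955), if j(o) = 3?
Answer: -11752/93575 ≈ -0.12559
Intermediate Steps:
H(E) = -4/3 + 4/E
k(Q) = -4 (k(Q) = 8/(-3 + Q/Q) = 8/(-3 + 1) = 8/(-2) = 8*(-½) = -4)
k(H(7))/(-475) + 396/(-2955) = -4/(-475) + 396/(-2955) = -4*(-1/475) + 396*(-1/2955) = 4/475 - 132/985 = -11752/93575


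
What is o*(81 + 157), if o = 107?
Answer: 25466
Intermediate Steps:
o*(81 + 157) = 107*(81 + 157) = 107*238 = 25466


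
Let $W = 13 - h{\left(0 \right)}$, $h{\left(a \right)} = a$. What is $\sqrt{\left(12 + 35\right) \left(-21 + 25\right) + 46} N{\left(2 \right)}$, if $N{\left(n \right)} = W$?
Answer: $39 \sqrt{26} \approx 198.86$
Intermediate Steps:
$W = 13$ ($W = 13 - 0 = 13 + 0 = 13$)
$N{\left(n \right)} = 13$
$\sqrt{\left(12 + 35\right) \left(-21 + 25\right) + 46} N{\left(2 \right)} = \sqrt{\left(12 + 35\right) \left(-21 + 25\right) + 46} \cdot 13 = \sqrt{47 \cdot 4 + 46} \cdot 13 = \sqrt{188 + 46} \cdot 13 = \sqrt{234} \cdot 13 = 3 \sqrt{26} \cdot 13 = 39 \sqrt{26}$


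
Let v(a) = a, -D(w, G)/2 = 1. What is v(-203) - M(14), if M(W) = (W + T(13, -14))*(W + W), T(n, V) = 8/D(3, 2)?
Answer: -483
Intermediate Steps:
D(w, G) = -2 (D(w, G) = -2*1 = -2)
T(n, V) = -4 (T(n, V) = 8/(-2) = 8*(-1/2) = -4)
M(W) = 2*W*(-4 + W) (M(W) = (W - 4)*(W + W) = (-4 + W)*(2*W) = 2*W*(-4 + W))
v(-203) - M(14) = -203 - 2*14*(-4 + 14) = -203 - 2*14*10 = -203 - 1*280 = -203 - 280 = -483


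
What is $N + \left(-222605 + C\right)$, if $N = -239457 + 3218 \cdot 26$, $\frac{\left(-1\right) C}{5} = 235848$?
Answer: $-1557634$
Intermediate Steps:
$C = -1179240$ ($C = \left(-5\right) 235848 = -1179240$)
$N = -155789$ ($N = -239457 + 83668 = -155789$)
$N + \left(-222605 + C\right) = -155789 - 1401845 = -1557634$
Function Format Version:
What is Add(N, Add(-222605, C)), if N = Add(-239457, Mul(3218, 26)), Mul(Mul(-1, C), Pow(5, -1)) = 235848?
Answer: -1557634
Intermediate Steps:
C = -1179240 (C = Mul(-5, 235848) = -1179240)
N = -155789 (N = Add(-239457, 83668) = -155789)
Add(N, Add(-222605, C)) = Add(-155789, Add(-222605, -1179240)) = Add(-155789, -1401845) = -1557634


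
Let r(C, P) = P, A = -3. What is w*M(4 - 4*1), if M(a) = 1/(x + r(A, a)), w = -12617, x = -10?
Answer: 12617/10 ≈ 1261.7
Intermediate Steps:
M(a) = 1/(-10 + a)
w*M(4 - 4*1) = -12617/(-10 + (4 - 4*1)) = -12617/(-10 + (4 - 4)) = -12617/(-10 + 0) = -12617/(-10) = -12617*(-⅒) = 12617/10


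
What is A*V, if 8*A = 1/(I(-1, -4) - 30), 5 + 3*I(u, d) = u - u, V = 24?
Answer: -9/95 ≈ -0.094737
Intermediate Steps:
I(u, d) = -5/3 (I(u, d) = -5/3 + (u - u)/3 = -5/3 + (⅓)*0 = -5/3 + 0 = -5/3)
A = -3/760 (A = 1/(8*(-5/3 - 30)) = 1/(8*(-95/3)) = (⅛)*(-3/95) = -3/760 ≈ -0.0039474)
A*V = -3/760*24 = -9/95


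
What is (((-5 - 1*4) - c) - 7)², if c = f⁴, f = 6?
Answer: 1721344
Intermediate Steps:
c = 1296 (c = 6⁴ = 1296)
(((-5 - 1*4) - c) - 7)² = (((-5 - 1*4) - 1*1296) - 7)² = (((-5 - 4) - 1296) - 7)² = ((-9 - 1296) - 7)² = (-1305 - 7)² = (-1312)² = 1721344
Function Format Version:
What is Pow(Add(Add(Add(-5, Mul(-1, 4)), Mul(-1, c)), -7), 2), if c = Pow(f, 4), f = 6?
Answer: 1721344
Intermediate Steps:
c = 1296 (c = Pow(6, 4) = 1296)
Pow(Add(Add(Add(-5, Mul(-1, 4)), Mul(-1, c)), -7), 2) = Pow(Add(Add(Add(-5, Mul(-1, 4)), Mul(-1, 1296)), -7), 2) = Pow(Add(Add(Add(-5, -4), -1296), -7), 2) = Pow(Add(Add(-9, -1296), -7), 2) = Pow(Add(-1305, -7), 2) = Pow(-1312, 2) = 1721344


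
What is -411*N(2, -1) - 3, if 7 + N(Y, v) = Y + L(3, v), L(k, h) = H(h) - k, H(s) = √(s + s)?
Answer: 3285 - 411*I*√2 ≈ 3285.0 - 581.24*I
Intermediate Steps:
H(s) = √2*√s (H(s) = √(2*s) = √2*√s)
L(k, h) = -k + √2*√h (L(k, h) = √2*√h - k = -k + √2*√h)
N(Y, v) = -10 + Y + √2*√v (N(Y, v) = -7 + (Y + (-1*3 + √2*√v)) = -7 + (Y + (-3 + √2*√v)) = -7 + (-3 + Y + √2*√v) = -10 + Y + √2*√v)
-411*N(2, -1) - 3 = -411*(-10 + 2 + √2*√(-1)) - 3 = -411*(-10 + 2 + √2*I) - 3 = -411*(-10 + 2 + I*√2) - 3 = -411*(-8 + I*√2) - 3 = -137*(-24 + 3*I*√2) - 3 = (3288 - 411*I*√2) - 3 = 3285 - 411*I*√2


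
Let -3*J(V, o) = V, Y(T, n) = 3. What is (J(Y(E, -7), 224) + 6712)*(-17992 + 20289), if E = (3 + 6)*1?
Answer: 15415167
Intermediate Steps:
E = 9 (E = 9*1 = 9)
J(V, o) = -V/3
(J(Y(E, -7), 224) + 6712)*(-17992 + 20289) = (-⅓*3 + 6712)*(-17992 + 20289) = (-1 + 6712)*2297 = 6711*2297 = 15415167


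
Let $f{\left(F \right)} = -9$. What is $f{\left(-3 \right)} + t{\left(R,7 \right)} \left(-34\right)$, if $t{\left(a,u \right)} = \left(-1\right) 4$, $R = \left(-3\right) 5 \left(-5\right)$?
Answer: $127$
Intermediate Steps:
$R = 75$ ($R = \left(-15\right) \left(-5\right) = 75$)
$t{\left(a,u \right)} = -4$
$f{\left(-3 \right)} + t{\left(R,7 \right)} \left(-34\right) = -9 - -136 = -9 + 136 = 127$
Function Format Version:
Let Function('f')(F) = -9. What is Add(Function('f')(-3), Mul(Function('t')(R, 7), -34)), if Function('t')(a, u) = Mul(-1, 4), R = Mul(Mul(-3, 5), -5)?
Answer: 127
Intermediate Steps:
R = 75 (R = Mul(-15, -5) = 75)
Function('t')(a, u) = -4
Add(Function('f')(-3), Mul(Function('t')(R, 7), -34)) = Add(-9, Mul(-4, -34)) = Add(-9, 136) = 127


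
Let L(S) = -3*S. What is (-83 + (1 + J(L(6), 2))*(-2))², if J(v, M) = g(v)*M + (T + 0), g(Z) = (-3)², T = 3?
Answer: 16129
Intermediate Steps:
g(Z) = 9
J(v, M) = 3 + 9*M (J(v, M) = 9*M + (3 + 0) = 9*M + 3 = 3 + 9*M)
(-83 + (1 + J(L(6), 2))*(-2))² = (-83 + (1 + (3 + 9*2))*(-2))² = (-83 + (1 + (3 + 18))*(-2))² = (-83 + (1 + 21)*(-2))² = (-83 + 22*(-2))² = (-83 - 44)² = (-127)² = 16129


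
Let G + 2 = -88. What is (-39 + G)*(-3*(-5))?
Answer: -1935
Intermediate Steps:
G = -90 (G = -2 - 88 = -90)
(-39 + G)*(-3*(-5)) = (-39 - 90)*(-3*(-5)) = -129*15 = -1935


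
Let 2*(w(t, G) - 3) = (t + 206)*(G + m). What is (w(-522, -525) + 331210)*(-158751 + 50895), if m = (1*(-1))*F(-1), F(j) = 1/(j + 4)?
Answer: -44675644944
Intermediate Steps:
F(j) = 1/(4 + j)
m = -⅓ (m = (1*(-1))/(4 - 1) = -1/3 = -1*⅓ = -⅓ ≈ -0.33333)
w(t, G) = 3 + (206 + t)*(-⅓ + G)/2 (w(t, G) = 3 + ((t + 206)*(G - ⅓))/2 = 3 + ((206 + t)*(-⅓ + G))/2 = 3 + (206 + t)*(-⅓ + G)/2)
(w(-522, -525) + 331210)*(-158751 + 50895) = ((-94/3 + 103*(-525) - ⅙*(-522) + (½)*(-525)*(-522)) + 331210)*(-158751 + 50895) = ((-94/3 - 54075 + 87 + 137025) + 331210)*(-107856) = (249017/3 + 331210)*(-107856) = (1242647/3)*(-107856) = -44675644944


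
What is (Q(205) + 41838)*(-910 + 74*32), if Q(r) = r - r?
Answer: 60999804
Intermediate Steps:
Q(r) = 0
(Q(205) + 41838)*(-910 + 74*32) = (0 + 41838)*(-910 + 74*32) = 41838*(-910 + 2368) = 41838*1458 = 60999804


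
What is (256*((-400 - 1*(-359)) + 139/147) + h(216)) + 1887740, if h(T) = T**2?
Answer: 282848884/147 ≈ 1.9241e+6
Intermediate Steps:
(256*((-400 - 1*(-359)) + 139/147) + h(216)) + 1887740 = (256*((-400 - 1*(-359)) + 139/147) + 216**2) + 1887740 = (256*((-400 + 359) + 139*(1/147)) + 46656) + 1887740 = (256*(-41 + 139/147) + 46656) + 1887740 = (256*(-5888/147) + 46656) + 1887740 = (-1507328/147 + 46656) + 1887740 = 5351104/147 + 1887740 = 282848884/147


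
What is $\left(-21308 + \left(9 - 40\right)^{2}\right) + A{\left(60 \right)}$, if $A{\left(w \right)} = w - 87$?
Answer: $-20374$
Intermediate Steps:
$A{\left(w \right)} = -87 + w$
$\left(-21308 + \left(9 - 40\right)^{2}\right) + A{\left(60 \right)} = \left(-21308 + \left(9 - 40\right)^{2}\right) + \left(-87 + 60\right) = \left(-21308 + \left(-31\right)^{2}\right) - 27 = \left(-21308 + 961\right) - 27 = -20347 - 27 = -20374$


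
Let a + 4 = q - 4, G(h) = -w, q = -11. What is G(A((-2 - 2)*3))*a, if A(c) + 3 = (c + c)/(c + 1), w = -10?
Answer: -190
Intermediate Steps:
A(c) = -3 + 2*c/(1 + c) (A(c) = -3 + (c + c)/(c + 1) = -3 + (2*c)/(1 + c) = -3 + 2*c/(1 + c))
G(h) = 10 (G(h) = -1*(-10) = 10)
a = -19 (a = -4 + (-11 - 4) = -4 - 15 = -19)
G(A((-2 - 2)*3))*a = 10*(-19) = -190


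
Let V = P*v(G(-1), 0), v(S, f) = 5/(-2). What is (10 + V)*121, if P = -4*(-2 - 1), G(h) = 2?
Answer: -2420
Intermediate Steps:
P = 12 (P = -4*(-3) = 12)
v(S, f) = -5/2 (v(S, f) = 5*(-½) = -5/2)
V = -30 (V = 12*(-5/2) = -30)
(10 + V)*121 = (10 - 30)*121 = -20*121 = -2420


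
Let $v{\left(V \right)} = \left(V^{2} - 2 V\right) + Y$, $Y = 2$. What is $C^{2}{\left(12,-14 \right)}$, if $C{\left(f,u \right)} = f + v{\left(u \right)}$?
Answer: $56644$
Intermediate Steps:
$v{\left(V \right)} = 2 + V^{2} - 2 V$ ($v{\left(V \right)} = \left(V^{2} - 2 V\right) + 2 = 2 + V^{2} - 2 V$)
$C{\left(f,u \right)} = 2 + f + u^{2} - 2 u$ ($C{\left(f,u \right)} = f + \left(2 + u^{2} - 2 u\right) = 2 + f + u^{2} - 2 u$)
$C^{2}{\left(12,-14 \right)} = \left(2 + 12 + \left(-14\right)^{2} - -28\right)^{2} = \left(2 + 12 + 196 + 28\right)^{2} = 238^{2} = 56644$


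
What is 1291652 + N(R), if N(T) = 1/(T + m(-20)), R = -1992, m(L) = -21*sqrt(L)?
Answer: 428062514198/331407 + 7*I*sqrt(5)/662814 ≈ 1.2917e+6 + 2.3615e-5*I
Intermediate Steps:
N(T) = 1/(T - 42*I*sqrt(5))
1291652 + N(R) = 1291652 + 1/(-1992 - 42*I*sqrt(5))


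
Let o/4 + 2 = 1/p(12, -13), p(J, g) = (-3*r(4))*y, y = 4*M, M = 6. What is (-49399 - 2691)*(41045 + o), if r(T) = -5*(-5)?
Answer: -96192774641/45 ≈ -2.1376e+9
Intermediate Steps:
r(T) = 25
y = 24 (y = 4*6 = 24)
p(J, g) = -1800 (p(J, g) = -3*25*24 = -75*24 = -1800)
o = -3601/450 (o = -8 + 4/(-1800) = -8 + 4*(-1/1800) = -8 - 1/450 = -3601/450 ≈ -8.0022)
(-49399 - 2691)*(41045 + o) = (-49399 - 2691)*(41045 - 3601/450) = -52090*18466649/450 = -96192774641/45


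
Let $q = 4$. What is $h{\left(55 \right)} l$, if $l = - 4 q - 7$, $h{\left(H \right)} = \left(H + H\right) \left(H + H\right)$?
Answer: $-278300$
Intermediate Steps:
$h{\left(H \right)} = 4 H^{2}$ ($h{\left(H \right)} = 2 H 2 H = 4 H^{2}$)
$l = -23$ ($l = \left(-4\right) 4 - 7 = -16 - 7 = -23$)
$h{\left(55 \right)} l = 4 \cdot 55^{2} \left(-23\right) = 4 \cdot 3025 \left(-23\right) = 12100 \left(-23\right) = -278300$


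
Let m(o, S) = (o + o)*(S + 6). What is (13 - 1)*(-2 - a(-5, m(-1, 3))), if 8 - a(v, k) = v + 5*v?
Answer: -480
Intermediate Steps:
m(o, S) = 2*o*(6 + S) (m(o, S) = (2*o)*(6 + S) = 2*o*(6 + S))
a(v, k) = 8 - 6*v (a(v, k) = 8 - (v + 5*v) = 8 - 6*v)
(13 - 1)*(-2 - a(-5, m(-1, 3))) = (13 - 1)*(-2 - (8 - 6*(-5))) = 12*(-2 - (8 + 30)) = 12*(-2 - 1*38) = 12*(-2 - 38) = 12*(-40) = -480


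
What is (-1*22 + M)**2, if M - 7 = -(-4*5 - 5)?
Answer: 100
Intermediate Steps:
M = 32 (M = 7 - (-4*5 - 5) = 7 - (-20 - 5) = 7 - 1*(-25) = 7 + 25 = 32)
(-1*22 + M)**2 = (-1*22 + 32)**2 = (-22 + 32)**2 = 10**2 = 100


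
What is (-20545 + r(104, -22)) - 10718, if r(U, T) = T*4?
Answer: -31351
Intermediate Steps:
r(U, T) = 4*T
(-20545 + r(104, -22)) - 10718 = (-20545 + 4*(-22)) - 10718 = (-20545 - 88) - 10718 = -20633 - 10718 = -31351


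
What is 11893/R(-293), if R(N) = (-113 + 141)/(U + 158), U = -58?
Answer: 42475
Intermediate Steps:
R(N) = 7/25 (R(N) = (-113 + 141)/(-58 + 158) = 28/100 = 28*(1/100) = 7/25)
11893/R(-293) = 11893/(7/25) = 11893*(25/7) = 42475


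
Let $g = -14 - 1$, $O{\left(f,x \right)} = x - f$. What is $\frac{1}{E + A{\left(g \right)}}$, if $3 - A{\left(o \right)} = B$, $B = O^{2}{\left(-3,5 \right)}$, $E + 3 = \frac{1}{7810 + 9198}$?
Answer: $- \frac{17008}{1088511} \approx -0.015625$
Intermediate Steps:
$E = - \frac{51023}{17008}$ ($E = -3 + \frac{1}{7810 + 9198} = -3 + \frac{1}{17008} = - \frac{51023}{17008} \approx -2.9999$)
$B = 64$ ($B = \left(5 - -3\right)^{2} = \left(5 + 3\right)^{2} = 8^{2} = 64$)
$g = -15$ ($g = -14 - 1 = -15$)
$A{\left(o \right)} = -61$ ($A{\left(o \right)} = 3 - 64 = -61$)
$\frac{1}{E + A{\left(g \right)}} = \frac{1}{- \frac{51023}{17008} - 61} = \frac{1}{- \frac{1088511}{17008}} = - \frac{17008}{1088511}$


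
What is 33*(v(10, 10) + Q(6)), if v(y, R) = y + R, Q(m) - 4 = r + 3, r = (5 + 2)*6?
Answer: 2277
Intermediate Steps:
r = 42 (r = 7*6 = 42)
Q(m) = 49 (Q(m) = 4 + (42 + 3) = 4 + 45 = 49)
v(y, R) = R + y
33*(v(10, 10) + Q(6)) = 33*((10 + 10) + 49) = 33*(20 + 49) = 33*69 = 2277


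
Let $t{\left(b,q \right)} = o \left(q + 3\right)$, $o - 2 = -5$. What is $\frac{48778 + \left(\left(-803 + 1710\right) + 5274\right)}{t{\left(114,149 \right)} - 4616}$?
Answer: $- \frac{54959}{5072} \approx -10.836$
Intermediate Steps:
$o = -3$ ($o = 2 - 5 = -3$)
$t{\left(b,q \right)} = -9 - 3 q$ ($t{\left(b,q \right)} = - 3 \left(q + 3\right) = - 3 \left(3 + q\right) = -9 - 3 q$)
$\frac{48778 + \left(\left(-803 + 1710\right) + 5274\right)}{t{\left(114,149 \right)} - 4616} = \frac{48778 + \left(\left(-803 + 1710\right) + 5274\right)}{\left(-9 - 447\right) - 4616} = \frac{48778 + \left(907 + 5274\right)}{\left(-9 - 447\right) - 4616} = \frac{48778 + 6181}{-456 - 4616} = \frac{54959}{-5072} = 54959 \left(- \frac{1}{5072}\right) = - \frac{54959}{5072}$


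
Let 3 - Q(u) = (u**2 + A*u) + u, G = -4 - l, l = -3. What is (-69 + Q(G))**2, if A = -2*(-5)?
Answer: 3136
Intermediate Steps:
A = 10
G = -1 (G = -4 - 1*(-3) = -4 + 3 = -1)
Q(u) = 3 - u**2 - 11*u (Q(u) = 3 - ((u**2 + 10*u) + u) = 3 - (u**2 + 11*u) = 3 + (-u**2 - 11*u) = 3 - u**2 - 11*u)
(-69 + Q(G))**2 = (-69 + (3 - 1*(-1)**2 - 11*(-1)))**2 = (-69 + (3 - 1*1 + 11))**2 = (-69 + (3 - 1 + 11))**2 = (-69 + 13)**2 = (-56)**2 = 3136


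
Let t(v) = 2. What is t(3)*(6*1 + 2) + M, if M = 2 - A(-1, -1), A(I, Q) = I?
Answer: 19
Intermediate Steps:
M = 3 (M = 2 - 1*(-1) = 2 + 1 = 3)
t(3)*(6*1 + 2) + M = 2*(6*1 + 2) + 3 = 2*(6 + 2) + 3 = 2*8 + 3 = 16 + 3 = 19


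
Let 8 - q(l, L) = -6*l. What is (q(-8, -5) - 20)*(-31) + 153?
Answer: 2013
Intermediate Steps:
q(l, L) = 8 + 6*l (q(l, L) = 8 - (-6)*l = 8 + 6*l)
(q(-8, -5) - 20)*(-31) + 153 = ((8 + 6*(-8)) - 20)*(-31) + 153 = ((8 - 48) - 20)*(-31) + 153 = (-40 - 20)*(-31) + 153 = -60*(-31) + 153 = 1860 + 153 = 2013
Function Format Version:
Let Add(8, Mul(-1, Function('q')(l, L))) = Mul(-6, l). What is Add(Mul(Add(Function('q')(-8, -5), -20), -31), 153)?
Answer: 2013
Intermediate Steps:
Function('q')(l, L) = Add(8, Mul(6, l)) (Function('q')(l, L) = Add(8, Mul(-1, Mul(-6, l))) = Add(8, Mul(6, l)))
Add(Mul(Add(Function('q')(-8, -5), -20), -31), 153) = Add(Mul(Add(Add(8, Mul(6, -8)), -20), -31), 153) = Add(Mul(Add(Add(8, -48), -20), -31), 153) = Add(Mul(Add(-40, -20), -31), 153) = Add(Mul(-60, -31), 153) = Add(1860, 153) = 2013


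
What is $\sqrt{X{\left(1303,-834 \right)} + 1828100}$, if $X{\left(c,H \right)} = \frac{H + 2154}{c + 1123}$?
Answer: $\frac{2 \sqrt{672452617370}}{1213} \approx 1352.1$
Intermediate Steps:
$X{\left(c,H \right)} = \frac{2154 + H}{1123 + c}$
$\sqrt{X{\left(1303,-834 \right)} + 1828100} = \sqrt{\frac{2154 - 834}{1123 + 1303} + 1828100} = \sqrt{\frac{1}{2426} \cdot 1320 + 1828100} = \sqrt{\frac{660}{1213} + 1828100} = \sqrt{\frac{2217485960}{1213}} = \frac{2 \sqrt{672452617370}}{1213}$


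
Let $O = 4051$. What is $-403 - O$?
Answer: $-4454$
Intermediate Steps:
$-403 - O = -403 - 4051 = -4454$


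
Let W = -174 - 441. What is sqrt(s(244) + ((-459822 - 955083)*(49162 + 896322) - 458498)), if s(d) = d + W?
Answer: I*sqrt(1337770497889) ≈ 1.1566e+6*I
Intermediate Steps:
W = -615
s(d) = -615 + d (s(d) = d - 615 = -615 + d)
sqrt(s(244) + ((-459822 - 955083)*(49162 + 896322) - 458498)) = sqrt((-615 + 244) + ((-459822 - 955083)*(49162 + 896322) - 458498)) = sqrt(-371 + (-1414905*945484 - 458498)) = sqrt(-371 + (-1337770039020 - 458498)) = sqrt(-371 - 1337770497518) = sqrt(-1337770497889) = I*sqrt(1337770497889)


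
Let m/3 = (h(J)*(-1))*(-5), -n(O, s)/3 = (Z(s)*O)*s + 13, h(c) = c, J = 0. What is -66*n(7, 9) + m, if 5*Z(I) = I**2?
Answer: 1023264/5 ≈ 2.0465e+5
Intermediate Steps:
Z(I) = I**2/5
n(O, s) = -39 - 3*O*s**3/5 (n(O, s) = -3*(((s**2/5)*O)*s + 13) = -3*((O*s**2/5)*s + 13) = -3*(O*s**3/5 + 13) = -3*(13 + O*s**3/5) = -39 - 3*O*s**3/5)
m = 0 (m = 3*((0*(-1))*(-5)) = 3*(0*(-5)) = 3*0 = 0)
-66*n(7, 9) + m = -66*(-39 - 3/5*7*9**3) + 0 = -66*(-39 - 3/5*7*729) + 0 = -66*(-39 - 15309/5) + 0 = -66*(-15504/5) + 0 = 1023264/5 + 0 = 1023264/5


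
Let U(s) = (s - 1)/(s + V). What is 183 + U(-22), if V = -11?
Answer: 6062/33 ≈ 183.70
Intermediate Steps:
U(s) = (-1 + s)/(-11 + s) (U(s) = (s - 1)/(s - 11) = (-1 + s)/(-11 + s))
183 + U(-22) = 183 + (-1 - 22)/(-11 - 22) = 183 - 23/(-33) = 183 - 1/33*(-23) = 183 + 23/33 = 6062/33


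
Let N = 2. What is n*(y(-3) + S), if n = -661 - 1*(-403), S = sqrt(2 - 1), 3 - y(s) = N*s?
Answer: -2580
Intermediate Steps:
y(s) = 3 - 2*s
S = 1 (S = sqrt(1) = 1)
n = -258 (n = -661 + 403 = -258)
n*(y(-3) + S) = -258*((3 - 2*(-3)) + 1) = -258*((3 + 6) + 1) = -258*(9 + 1) = -258*10 = -2580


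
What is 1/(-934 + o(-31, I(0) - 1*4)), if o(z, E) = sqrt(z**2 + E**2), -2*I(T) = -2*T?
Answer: -934/871379 - sqrt(977)/871379 ≈ -0.0011077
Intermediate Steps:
I(T) = T (I(T) = -(-1)*T = T)
o(z, E) = sqrt(E**2 + z**2)
1/(-934 + o(-31, I(0) - 1*4)) = 1/(-934 + sqrt((0 - 1*4)**2 + (-31)**2)) = 1/(-934 + sqrt((0 - 4)**2 + 961)) = 1/(-934 + sqrt((-4)**2 + 961)) = 1/(-934 + sqrt(16 + 961)) = 1/(-934 + sqrt(977))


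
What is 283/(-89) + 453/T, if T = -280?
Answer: -119557/24920 ≈ -4.7976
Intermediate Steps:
283/(-89) + 453/T = 283/(-89) + 453/(-280) = 283*(-1/89) + 453*(-1/280) = -283/89 - 453/280 = -119557/24920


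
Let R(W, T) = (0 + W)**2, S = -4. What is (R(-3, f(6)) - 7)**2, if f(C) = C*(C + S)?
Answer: 4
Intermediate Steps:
f(C) = C*(-4 + C) (f(C) = C*(C - 4) = C*(-4 + C))
R(W, T) = W**2
(R(-3, f(6)) - 7)**2 = ((-3)**2 - 7)**2 = (9 - 7)**2 = 2**2 = 4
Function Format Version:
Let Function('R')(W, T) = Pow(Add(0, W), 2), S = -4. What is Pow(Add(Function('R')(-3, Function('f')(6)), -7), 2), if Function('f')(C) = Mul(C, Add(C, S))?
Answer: 4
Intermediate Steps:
Function('f')(C) = Mul(C, Add(-4, C)) (Function('f')(C) = Mul(C, Add(C, -4)) = Mul(C, Add(-4, C)))
Function('R')(W, T) = Pow(W, 2)
Pow(Add(Function('R')(-3, Function('f')(6)), -7), 2) = Pow(Add(Pow(-3, 2), -7), 2) = Pow(Add(9, -7), 2) = Pow(2, 2) = 4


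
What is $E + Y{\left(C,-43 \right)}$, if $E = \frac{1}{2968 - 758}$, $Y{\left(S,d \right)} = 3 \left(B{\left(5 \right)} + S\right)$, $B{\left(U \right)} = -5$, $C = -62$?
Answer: $- \frac{444209}{2210} \approx -201.0$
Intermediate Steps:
$Y{\left(S,d \right)} = -15 + 3 S$ ($Y{\left(S,d \right)} = 3 \left(-5 + S\right) = -15 + 3 S$)
$E = \frac{1}{2210} \approx 0.00045249$
$E + Y{\left(C,-43 \right)} = \frac{1}{2210} + \left(-15 + 3 \left(-62\right)\right) = \frac{1}{2210} - 201 = - \frac{444209}{2210}$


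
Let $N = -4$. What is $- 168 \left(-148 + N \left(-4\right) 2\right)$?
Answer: $19488$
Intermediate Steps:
$- 168 \left(-148 + N \left(-4\right) 2\right) = - 168 \left(-148 + \left(-4\right) \left(-4\right) 2\right) = - 168 \left(-148 + 16 \cdot 2\right) = - 168 \left(-148 + 32\right) = \left(-168\right) \left(-116\right) = 19488$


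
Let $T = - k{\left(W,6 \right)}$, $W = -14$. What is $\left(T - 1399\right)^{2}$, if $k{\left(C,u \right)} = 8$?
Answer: $1979649$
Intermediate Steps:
$T = -8$ ($T = \left(-1\right) 8 = -8$)
$\left(T - 1399\right)^{2} = \left(-8 - 1399\right)^{2} = \left(-1407\right)^{2} = 1979649$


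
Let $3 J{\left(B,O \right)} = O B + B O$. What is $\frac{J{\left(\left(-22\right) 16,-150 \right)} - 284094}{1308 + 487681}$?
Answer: $- \frac{248894}{488989} \approx -0.509$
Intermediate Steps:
$J{\left(B,O \right)} = \frac{2 B O}{3}$ ($J{\left(B,O \right)} = \frac{O B + B O}{3} = \frac{B O + B O}{3} = \frac{2 B O}{3}$)
$\frac{J{\left(\left(-22\right) 16,-150 \right)} - 284094}{1308 + 487681} = \frac{\frac{2}{3} \left(\left(-22\right) 16\right) \left(-150\right) - 284094}{1308 + 487681} = \frac{\frac{2}{3} \left(-352\right) \left(-150\right) - 284094}{488989} = \left(35200 - 284094\right) \frac{1}{488989} = \left(-248894\right) \frac{1}{488989} = - \frac{248894}{488989}$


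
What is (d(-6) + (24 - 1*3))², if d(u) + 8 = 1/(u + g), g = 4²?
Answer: 17161/100 ≈ 171.61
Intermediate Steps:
g = 16
d(u) = -8 + 1/(16 + u) (d(u) = -8 + 1/(u + 16) = -8 + 1/(16 + u))
(d(-6) + (24 - 1*3))² = ((-127 - 8*(-6))/(16 - 6) + (24 - 1*3))² = ((-127 + 48)/10 + (24 - 3))² = ((⅒)*(-79) + 21)² = (-79/10 + 21)² = (131/10)² = 17161/100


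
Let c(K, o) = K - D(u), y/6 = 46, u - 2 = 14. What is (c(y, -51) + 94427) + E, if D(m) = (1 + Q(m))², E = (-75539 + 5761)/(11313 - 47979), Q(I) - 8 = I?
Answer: 1724766863/18333 ≈ 94080.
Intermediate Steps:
u = 16 (u = 2 + 14 = 16)
Q(I) = 8 + I
E = 34889/18333 (E = -69778/(-36666) = -69778*(-1/36666) = 34889/18333 ≈ 1.9031)
D(m) = (9 + m)² (D(m) = (1 + (8 + m))² = (9 + m)²)
y = 276 (y = 6*46 = 276)
c(K, o) = -625 + K (c(K, o) = K - (9 + 16)² = K - 1*25² = K - 1*625 = K - 625 = -625 + K)
(c(y, -51) + 94427) + E = ((-625 + 276) + 94427) + 34889/18333 = (-349 + 94427) + 34889/18333 = 94078 + 34889/18333 = 1724766863/18333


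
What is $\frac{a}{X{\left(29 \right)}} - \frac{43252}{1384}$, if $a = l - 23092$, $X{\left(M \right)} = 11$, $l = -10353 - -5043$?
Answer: $- \frac{904185}{346} \approx -2613.3$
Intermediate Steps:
$l = -5310$ ($l = -10353 + 5043 = -5310$)
$a = -28402$ ($a = -5310 - 23092 = -28402$)
$\frac{a}{X{\left(29 \right)}} - \frac{43252}{1384} = - \frac{28402}{11} - \frac{43252}{1384} = \left(-28402\right) \frac{1}{11} - \frac{10813}{346} = -2582 - \frac{10813}{346} = - \frac{904185}{346}$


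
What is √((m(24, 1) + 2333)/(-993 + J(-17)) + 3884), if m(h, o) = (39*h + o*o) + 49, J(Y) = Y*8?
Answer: √4946958493/1129 ≈ 62.298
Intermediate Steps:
J(Y) = 8*Y
m(h, o) = 49 + o² + 39*h (m(h, o) = (39*h + o²) + 49 = (o² + 39*h) + 49 = 49 + o² + 39*h)
√((m(24, 1) + 2333)/(-993 + J(-17)) + 3884) = √(((49 + 1² + 39*24) + 2333)/(-993 + 8*(-17)) + 3884) = √(((49 + 1 + 936) + 2333)/(-993 - 136) + 3884) = √((986 + 2333)/(-1129) + 3884) = √(3319*(-1/1129) + 3884) = √(-3319/1129 + 3884) = √(4381717/1129) = √4946958493/1129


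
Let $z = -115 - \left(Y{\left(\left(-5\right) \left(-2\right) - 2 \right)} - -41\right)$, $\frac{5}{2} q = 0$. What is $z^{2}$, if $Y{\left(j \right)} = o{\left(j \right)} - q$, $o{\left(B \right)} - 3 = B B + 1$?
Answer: $50176$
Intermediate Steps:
$q = 0$ ($q = \frac{2}{5} \cdot 0 = 0$)
$o{\left(B \right)} = 4 + B^{2}$ ($o{\left(B \right)} = 3 + \left(B B + 1\right) = 3 + \left(B^{2} + 1\right) = 3 + \left(1 + B^{2}\right) = 4 + B^{2}$)
$Y{\left(j \right)} = 4 + j^{2}$ ($Y{\left(j \right)} = \left(4 + j^{2}\right) - 0 = \left(4 + j^{2}\right) + 0 = 4 + j^{2}$)
$z = -224$ ($z = -115 - \left(\left(4 + \left(\left(-5\right) \left(-2\right) - 2\right)^{2}\right) - -41\right) = -115 - \left(\left(4 + \left(10 - 2\right)^{2}\right) + 41\right) = -115 - \left(\left(4 + 8^{2}\right) + 41\right) = -115 - \left(\left(4 + 64\right) + 41\right) = -115 - \left(68 + 41\right) = -115 - 109 = -224$)
$z^{2} = \left(-224\right)^{2} = 50176$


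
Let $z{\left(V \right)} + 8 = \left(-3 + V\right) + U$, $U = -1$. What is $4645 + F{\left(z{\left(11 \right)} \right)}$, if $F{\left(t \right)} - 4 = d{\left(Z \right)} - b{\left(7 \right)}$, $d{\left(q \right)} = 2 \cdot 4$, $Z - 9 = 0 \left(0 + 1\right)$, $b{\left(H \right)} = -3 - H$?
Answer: $4667$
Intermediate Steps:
$Z = 9$ ($Z = 9 + 0 \left(0 + 1\right) = 9 + 0 \cdot 1 = 9 + 0 = 9$)
$z{\left(V \right)} = -12 + V$ ($z{\left(V \right)} = -8 + \left(\left(-3 + V\right) - 1\right) = -8 + \left(-4 + V\right) = -12 + V$)
$d{\left(q \right)} = 8$
$F{\left(t \right)} = 22$ ($F{\left(t \right)} = 4 + \left(8 - \left(-3 - 7\right)\right) = 4 + \left(8 - -10\right) = 4 + \left(8 + 10\right) = 4 + 18 = 22$)
$4645 + F{\left(z{\left(11 \right)} \right)} = 4645 + 22 = 4667$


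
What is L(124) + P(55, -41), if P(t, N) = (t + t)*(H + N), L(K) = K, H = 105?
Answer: 7164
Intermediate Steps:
P(t, N) = 2*t*(105 + N) (P(t, N) = (t + t)*(105 + N) = (2*t)*(105 + N) = 2*t*(105 + N))
L(124) + P(55, -41) = 124 + 2*55*(105 - 41) = 124 + 2*55*64 = 124 + 7040 = 7164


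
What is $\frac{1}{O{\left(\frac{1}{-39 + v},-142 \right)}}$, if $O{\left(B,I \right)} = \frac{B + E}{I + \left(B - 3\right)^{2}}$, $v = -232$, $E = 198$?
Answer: $- \frac{9766026}{14541047} \approx -0.67162$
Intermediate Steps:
$O{\left(B,I \right)} = \frac{198 + B}{I + \left(-3 + B\right)^{2}}$ ($O{\left(B,I \right)} = \frac{B + 198}{I + \left(B - 3\right)^{2}} = \frac{198 + B}{I + \left(-3 + B\right)^{2}}$)
$\frac{1}{O{\left(\frac{1}{-39 + v},-142 \right)}} = \frac{1}{\frac{1}{-142 + \left(-3 + \frac{1}{-39 - 232}\right)^{2}} \left(198 + \frac{1}{-39 - 232}\right)} = \frac{1}{\frac{1}{-142 + \left(-3 + \frac{1}{-271}\right)^{2}} \left(198 + \frac{1}{-271}\right)} = \frac{1}{\frac{1}{-142 + \left(-3 - \frac{1}{271}\right)^{2}} \left(198 - \frac{1}{271}\right)} = \frac{1}{\frac{1}{-142 + \left(- \frac{814}{271}\right)^{2}} \cdot \frac{53657}{271}} = \frac{1}{\frac{1}{-142 + \frac{662596}{73441}} \cdot \frac{53657}{271}} = \frac{1}{\frac{1}{- \frac{9766026}{73441}} \cdot \frac{53657}{271}} = \frac{1}{\left(- \frac{73441}{9766026}\right) \frac{53657}{271}} = \frac{1}{- \frac{14541047}{9766026}} = - \frac{9766026}{14541047}$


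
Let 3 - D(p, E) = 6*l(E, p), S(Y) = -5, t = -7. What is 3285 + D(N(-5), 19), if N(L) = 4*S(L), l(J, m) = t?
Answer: 3330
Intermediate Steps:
l(J, m) = -7
N(L) = -20 (N(L) = 4*(-5) = -20)
D(p, E) = 45 (D(p, E) = 3 - 6*(-7) = 3 - 1*(-42) = 3 + 42 = 45)
3285 + D(N(-5), 19) = 3285 + 45 = 3330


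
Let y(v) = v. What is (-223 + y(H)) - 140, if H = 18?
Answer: -345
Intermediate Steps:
(-223 + y(H)) - 140 = (-223 + 18) - 140 = -205 - 140 = -345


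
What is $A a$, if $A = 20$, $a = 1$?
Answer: $20$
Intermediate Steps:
$A a = 20 \cdot 1 = 20$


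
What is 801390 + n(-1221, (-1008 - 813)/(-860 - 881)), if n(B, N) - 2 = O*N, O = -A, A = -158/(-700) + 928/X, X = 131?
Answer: 63970385884871/79824850 ≈ 8.0138e+5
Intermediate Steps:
A = 335149/45850 (A = -158/(-700) + 928/131 = -158*(-1/700) + 928*(1/131) = 79/350 + 928/131 = 335149/45850 ≈ 7.3097)
O = -335149/45850 (O = -1*335149/45850 = -335149/45850 ≈ -7.3097)
n(B, N) = 2 - 335149*N/45850
801390 + n(-1221, (-1008 - 813)/(-860 - 881)) = 801390 + (2 - 335149*(-1008 - 813)/(45850*(-860 - 881))) = 801390 + (2 - (-610306329)/(45850*(-1741))) = 801390 + (2 - (-610306329)*(-1)/(45850*1741)) = 801390 + (2 - 335149/45850*1821/1741) = 801390 + (2 - 610306329/79824850) = 801390 - 450656629/79824850 = 63970385884871/79824850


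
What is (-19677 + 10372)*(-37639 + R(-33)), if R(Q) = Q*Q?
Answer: 340097750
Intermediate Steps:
R(Q) = Q²
(-19677 + 10372)*(-37639 + R(-33)) = (-19677 + 10372)*(-37639 + (-33)²) = -9305*(-37639 + 1089) = -9305*(-36550) = 340097750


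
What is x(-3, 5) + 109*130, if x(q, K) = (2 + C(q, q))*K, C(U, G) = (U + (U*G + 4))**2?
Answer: 14680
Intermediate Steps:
C(U, G) = (4 + U + G*U)**2 (C(U, G) = (U + (G*U + 4))**2 = (U + (4 + G*U))**2 = (4 + U + G*U)**2)
x(q, K) = K*(2 + (4 + q + q**2)**2) (x(q, K) = (2 + (4 + q + q*q)**2)*K = (2 + (4 + q + q**2)**2)*K = K*(2 + (4 + q + q**2)**2))
x(-3, 5) + 109*130 = 5*(2 + (4 - 3 + (-3)**2)**2) + 109*130 = 5*(2 + (4 - 3 + 9)**2) + 14170 = 5*(2 + 10**2) + 14170 = 5*(2 + 100) + 14170 = 5*102 + 14170 = 510 + 14170 = 14680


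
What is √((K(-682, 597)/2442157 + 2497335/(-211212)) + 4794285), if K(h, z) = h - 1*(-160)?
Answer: √35432729920450942270960044039/85968810714 ≈ 2189.6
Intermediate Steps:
K(h, z) = 160 + h (K(h, z) = h + 160 = 160 + h)
√((K(-682, 597)/2442157 + 2497335/(-211212)) + 4794285) = √(((160 - 682)/2442157 + 2497335/(-211212)) + 4794285) = √((-522*1/2442157 + 2497335*(-1/211212)) + 4794285) = √((-522/2442157 - 832445/70404) + 4794285) = √(-2032998134753/171937621428 + 4794285) = √(824315926349804227/171937621428) = √35432729920450942270960044039/85968810714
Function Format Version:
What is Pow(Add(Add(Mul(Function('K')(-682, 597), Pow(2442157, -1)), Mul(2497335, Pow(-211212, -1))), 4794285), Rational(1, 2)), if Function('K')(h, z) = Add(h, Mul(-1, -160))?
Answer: Mul(Rational(1, 85968810714), Pow(35432729920450942270960044039, Rational(1, 2))) ≈ 2189.6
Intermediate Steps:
Function('K')(h, z) = Add(160, h) (Function('K')(h, z) = Add(h, 160) = Add(160, h))
Pow(Add(Add(Mul(Function('K')(-682, 597), Pow(2442157, -1)), Mul(2497335, Pow(-211212, -1))), 4794285), Rational(1, 2)) = Pow(Add(Add(Mul(Add(160, -682), Pow(2442157, -1)), Mul(2497335, Pow(-211212, -1))), 4794285), Rational(1, 2)) = Pow(Add(Add(Mul(-522, Rational(1, 2442157)), Mul(2497335, Rational(-1, 211212))), 4794285), Rational(1, 2)) = Pow(Add(Add(Rational(-522, 2442157), Rational(-832445, 70404)), 4794285), Rational(1, 2)) = Pow(Add(Rational(-2032998134753, 171937621428), 4794285), Rational(1, 2)) = Pow(Rational(824315926349804227, 171937621428), Rational(1, 2)) = Mul(Rational(1, 85968810714), Pow(35432729920450942270960044039, Rational(1, 2)))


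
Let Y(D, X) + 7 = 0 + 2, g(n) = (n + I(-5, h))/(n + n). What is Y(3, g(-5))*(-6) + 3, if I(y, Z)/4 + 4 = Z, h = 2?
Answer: 33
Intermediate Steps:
I(y, Z) = -16 + 4*Z
g(n) = (-8 + n)/(2*n) (g(n) = (n + (-16 + 4*2))/(n + n) = (n + (-16 + 8))/((2*n)) = (n - 8)*(1/(2*n)) = (-8 + n)*(1/(2*n)) = (-8 + n)/(2*n))
Y(D, X) = -5 (Y(D, X) = -7 + (0 + 2) = -7 + 2 = -5)
Y(3, g(-5))*(-6) + 3 = -5*(-6) + 3 = 30 + 3 = 33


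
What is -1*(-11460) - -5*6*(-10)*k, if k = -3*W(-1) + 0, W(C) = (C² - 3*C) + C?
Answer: 14160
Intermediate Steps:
W(C) = C² - 2*C
k = -9 (k = -(-3)*(-2 - 1) + 0 = -(-3)*(-3) + 0 = -3*3 + 0 = -9 + 0 = -9)
-1*(-11460) - -5*6*(-10)*k = -1*(-11460) - -5*6*(-10)*(-9) = 11460 - (-30*(-10))*(-9) = 11460 - 300*(-9) = 11460 - 1*(-2700) = 11460 + 2700 = 14160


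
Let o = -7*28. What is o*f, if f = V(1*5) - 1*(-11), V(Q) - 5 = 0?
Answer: -3136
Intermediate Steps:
V(Q) = 5 (V(Q) = 5 + 0 = 5)
o = -196
f = 16 (f = 5 - 1*(-11) = 5 + 11 = 16)
o*f = -196*16 = -3136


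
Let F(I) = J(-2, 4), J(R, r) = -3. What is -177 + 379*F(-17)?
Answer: -1314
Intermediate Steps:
F(I) = -3
-177 + 379*F(-17) = -177 + 379*(-3) = -177 - 1137 = -1314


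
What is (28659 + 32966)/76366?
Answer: 61625/76366 ≈ 0.80697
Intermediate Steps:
(28659 + 32966)/76366 = 61625*(1/76366) = 61625/76366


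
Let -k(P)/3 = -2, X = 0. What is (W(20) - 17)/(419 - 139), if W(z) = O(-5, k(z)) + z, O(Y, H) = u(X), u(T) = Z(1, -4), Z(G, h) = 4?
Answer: 1/40 ≈ 0.025000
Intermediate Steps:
u(T) = 4
k(P) = 6 (k(P) = -3*(-2) = 6)
O(Y, H) = 4
W(z) = 4 + z
(W(20) - 17)/(419 - 139) = ((4 + 20) - 17)/(419 - 139) = (24 - 17)/280 = 7*(1/280) = 1/40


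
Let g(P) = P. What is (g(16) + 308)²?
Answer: 104976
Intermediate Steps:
(g(16) + 308)² = (16 + 308)² = 324² = 104976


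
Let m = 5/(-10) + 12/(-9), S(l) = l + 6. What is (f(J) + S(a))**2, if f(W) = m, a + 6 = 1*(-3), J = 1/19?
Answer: 841/36 ≈ 23.361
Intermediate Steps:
J = 1/19 ≈ 0.052632
a = -9 (a = -6 + 1*(-3) = -6 - 3 = -9)
S(l) = 6 + l
m = -11/6 (m = 5*(-1/10) + 12*(-1/9) = -1/2 - 4/3 = -11/6 ≈ -1.8333)
f(W) = -11/6
(f(J) + S(a))**2 = (-11/6 + (6 - 9))**2 = (-11/6 - 3)**2 = (-29/6)**2 = 841/36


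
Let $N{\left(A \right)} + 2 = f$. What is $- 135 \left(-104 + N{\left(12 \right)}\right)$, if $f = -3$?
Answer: $14715$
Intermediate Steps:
$N{\left(A \right)} = -5$ ($N{\left(A \right)} = -2 - 3 = -5$)
$- 135 \left(-104 + N{\left(12 \right)}\right) = - 135 \left(-104 - 5\right) = \left(-135\right) \left(-109\right) = 14715$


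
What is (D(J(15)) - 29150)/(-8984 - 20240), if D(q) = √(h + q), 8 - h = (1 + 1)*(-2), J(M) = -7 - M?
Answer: 14575/14612 - I*√10/29224 ≈ 0.99747 - 0.00010821*I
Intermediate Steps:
h = 12 (h = 8 - (1 + 1)*(-2) = 8 - 2*(-2) = 8 - 1*(-4) = 8 + 4 = 12)
D(q) = √(12 + q)
(D(J(15)) - 29150)/(-8984 - 20240) = (√(12 + (-7 - 1*15)) - 29150)/(-8984 - 20240) = (√(12 + (-7 - 15)) - 29150)/(-29224) = (√(12 - 22) - 29150)*(-1/29224) = (√(-10) - 29150)*(-1/29224) = (I*√10 - 29150)*(-1/29224) = (-29150 + I*√10)*(-1/29224) = 14575/14612 - I*√10/29224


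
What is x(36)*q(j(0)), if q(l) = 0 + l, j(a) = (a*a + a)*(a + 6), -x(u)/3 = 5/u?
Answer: 0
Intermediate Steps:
x(u) = -15/u
j(a) = (6 + a)*(a + a²) (j(a) = (a² + a)*(6 + a) = (a + a²)*(6 + a) = (6 + a)*(a + a²))
q(l) = l
x(36)*q(j(0)) = (-15/36)*(0*(6 + 0² + 7*0)) = (-15*1/36)*(0*(6 + 0 + 0)) = -0*6 = -5/12*0 = 0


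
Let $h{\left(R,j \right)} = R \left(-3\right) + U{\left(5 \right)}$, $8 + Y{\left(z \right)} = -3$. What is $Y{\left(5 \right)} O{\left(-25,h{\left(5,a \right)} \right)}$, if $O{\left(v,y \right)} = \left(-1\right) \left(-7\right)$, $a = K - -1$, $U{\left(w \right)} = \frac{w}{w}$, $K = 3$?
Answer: $-77$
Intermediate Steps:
$Y{\left(z \right)} = -11$ ($Y{\left(z \right)} = -8 - 3 = -11$)
$U{\left(w \right)} = 1$
$a = 4$ ($a = 3 - -1 = 3 + 1 = 4$)
$h{\left(R,j \right)} = 1 - 3 R$ ($h{\left(R,j \right)} = R \left(-3\right) + 1 = - 3 R + 1 = 1 - 3 R$)
$O{\left(v,y \right)} = 7$
$Y{\left(5 \right)} O{\left(-25,h{\left(5,a \right)} \right)} = \left(-11\right) 7 = -77$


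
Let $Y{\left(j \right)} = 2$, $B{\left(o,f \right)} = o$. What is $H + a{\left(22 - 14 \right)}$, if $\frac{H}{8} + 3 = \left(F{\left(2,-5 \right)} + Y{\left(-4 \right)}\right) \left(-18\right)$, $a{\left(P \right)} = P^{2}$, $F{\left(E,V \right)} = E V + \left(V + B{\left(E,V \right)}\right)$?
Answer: $1624$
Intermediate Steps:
$F{\left(E,V \right)} = E + V + E V$ ($F{\left(E,V \right)} = E V + \left(V + E\right) = E V + \left(E + V\right) = E + V + E V$)
$H = 1560$ ($H = -24 + 8 \left(\left(2 - 5 + 2 \left(-5\right)\right) + 2\right) \left(-18\right) = -24 + 8 \left(\left(2 - 5 - 10\right) + 2\right) \left(-18\right) = -24 + 8 \left(-13 + 2\right) \left(-18\right) = -24 + 8 \left(\left(-11\right) \left(-18\right)\right) = -24 + 8 \cdot 198 = -24 + 1584 = 1560$)
$H + a{\left(22 - 14 \right)} = 1560 + \left(22 - 14\right)^{2} = 1560 + 8^{2} = 1560 + 64 = 1624$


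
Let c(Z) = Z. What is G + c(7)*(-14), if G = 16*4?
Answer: -34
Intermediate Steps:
G = 64
G + c(7)*(-14) = 64 + 7*(-14) = 64 - 98 = -34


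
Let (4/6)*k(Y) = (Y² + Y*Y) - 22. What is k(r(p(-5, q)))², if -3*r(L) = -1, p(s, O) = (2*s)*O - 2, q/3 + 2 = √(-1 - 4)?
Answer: 9604/9 ≈ 1067.1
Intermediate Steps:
q = -6 + 3*I*√5 (q = -6 + 3*√(-1 - 4) = -6 + 3*√(-5) = -6 + 3*(I*√5) = -6 + 3*I*√5 ≈ -6.0 + 6.7082*I)
p(s, O) = -2 + 2*O*s (p(s, O) = 2*O*s - 2 = -2 + 2*O*s)
r(L) = ⅓ (r(L) = -⅓*(-1) = ⅓)
k(Y) = -33 + 3*Y² (k(Y) = 3*((Y² + Y*Y) - 22)/2 = 3*((Y² + Y²) - 22)/2 = 3*(2*Y² - 22)/2 = 3*(-22 + 2*Y²)/2 = -33 + 3*Y²)
k(r(p(-5, q)))² = (-33 + 3*(⅓)²)² = (-33 + 3*(⅑))² = (-33 + ⅓)² = (-98/3)² = 9604/9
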